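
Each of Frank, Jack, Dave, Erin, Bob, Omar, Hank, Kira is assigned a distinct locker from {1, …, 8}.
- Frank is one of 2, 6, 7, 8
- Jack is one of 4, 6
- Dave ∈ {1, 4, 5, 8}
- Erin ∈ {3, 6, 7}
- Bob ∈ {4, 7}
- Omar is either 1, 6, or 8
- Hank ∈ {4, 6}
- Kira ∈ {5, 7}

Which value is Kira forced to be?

5

Among the 8 variables, 2 fits only Frank (and all 8 values in {1, 2, 3, 4, 5, 6, 7, 8} must be used), so Frank = 2.
Among the 7 still-open variables, 3 fits only Erin (and all 7 values in {1, 3, 4, 5, 6, 7, 8} must be used), so Erin = 3.
Jack and Hank between them cover only {4, 6} — a naked pair. Remove those values from Dave, Bob, Omar.
Bob's domain is down to {7}, so Bob = 7. So Kira can't be 7.
So Kira = 5.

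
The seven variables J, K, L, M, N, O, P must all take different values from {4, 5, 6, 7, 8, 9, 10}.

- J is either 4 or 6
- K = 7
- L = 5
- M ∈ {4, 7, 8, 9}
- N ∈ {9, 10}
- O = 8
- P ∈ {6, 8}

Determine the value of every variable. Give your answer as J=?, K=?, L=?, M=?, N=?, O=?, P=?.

K's domain is down to {7}, so K = 7. Eliminate 7 elsewhere: M.
L has just one choice, so L = 5.
That leaves O = 8. So M, P can't be 8.
P must be 6 (only option left). Remove 6 from J.
J has just one choice, so J = 4. So M can't be 4.
M must be 9 (only option left). Remove 9 from N.
N has just one choice, so N = 10.

J=4, K=7, L=5, M=9, N=10, O=8, P=6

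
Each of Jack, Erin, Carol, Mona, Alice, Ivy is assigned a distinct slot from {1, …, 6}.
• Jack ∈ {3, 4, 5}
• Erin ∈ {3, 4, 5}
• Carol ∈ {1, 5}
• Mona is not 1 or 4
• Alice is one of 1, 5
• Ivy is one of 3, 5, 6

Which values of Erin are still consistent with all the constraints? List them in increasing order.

The 6 variables draw from only 6 values {1, 2, 3, 4, 5, 6}, so each is used; only Mona can be 2, hence Mona = 2.
The 5 still-open variables draw from only 5 values {1, 3, 4, 5, 6}, so each is used; only Ivy can be 6, hence Ivy = 6.
Carol and Alice between them cover only {1, 5} — a naked pair. Remove those values from Jack, Erin.
No further eliminations apply; Erin can still be any of 3, 4.

3, 4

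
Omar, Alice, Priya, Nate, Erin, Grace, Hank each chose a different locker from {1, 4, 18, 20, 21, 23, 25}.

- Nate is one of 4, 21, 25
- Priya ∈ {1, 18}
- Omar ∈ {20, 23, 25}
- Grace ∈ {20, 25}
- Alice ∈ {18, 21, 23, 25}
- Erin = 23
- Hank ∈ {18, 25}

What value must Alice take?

Erin's domain is down to {23}, so Erin = 23. Remove 23 from Omar, Alice.
The 6 still-open variables draw from only 6 values {1, 4, 18, 20, 21, 25}, so each is used; only Priya can be 1, hence Priya = 1.
The 5 still-open variables together cover exactly {4, 18, 20, 21, 25} — 5 values for 5 variables — and 4 appears only in Nate's list, so Nate = 4.
Among the 4 still-open variables, 21 fits only Alice (and all 4 values in {18, 20, 21, 25} must be used), so Alice = 21.

21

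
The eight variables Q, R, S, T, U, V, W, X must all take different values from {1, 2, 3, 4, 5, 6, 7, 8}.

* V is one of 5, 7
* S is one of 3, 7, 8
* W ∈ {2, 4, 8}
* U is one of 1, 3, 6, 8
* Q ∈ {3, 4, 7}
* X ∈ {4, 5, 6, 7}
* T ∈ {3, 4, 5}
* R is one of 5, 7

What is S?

8

The 8 variables draw from only 8 values {1, 2, 3, 4, 5, 6, 7, 8}, so each is used; only U can be 1, hence U = 1.
Among the 7 still-open variables, 2 fits only W (and all 7 values in {2, 3, 4, 5, 6, 7, 8} must be used), so W = 2.
The 6 still-open variables draw from only 6 values {3, 4, 5, 6, 7, 8}, so each is used; only X can be 6, hence X = 6.
The 5 still-open variables draw from only 5 values {3, 4, 5, 7, 8}, so each is used; only S can be 8, hence S = 8.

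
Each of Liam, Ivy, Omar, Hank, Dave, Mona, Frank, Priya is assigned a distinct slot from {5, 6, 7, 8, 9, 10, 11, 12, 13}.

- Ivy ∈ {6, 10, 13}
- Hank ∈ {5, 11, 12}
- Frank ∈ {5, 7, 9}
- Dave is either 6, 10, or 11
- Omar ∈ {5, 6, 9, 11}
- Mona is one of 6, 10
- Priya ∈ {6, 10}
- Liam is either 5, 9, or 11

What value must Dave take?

11

The 8 variables draw from only 8 values {5, 6, 7, 9, 10, 11, 12, 13}, so each is used; only Frank can be 7, hence Frank = 7.
Among the 7 still-open variables, 12 fits only Hank (and all 7 values in {5, 6, 9, 10, 11, 12, 13} must be used), so Hank = 12.
Among the 6 still-open variables, 13 fits only Ivy (and all 6 values in {5, 6, 9, 10, 11, 13} must be used), so Ivy = 13.
Mona and Priya between them cover only {6, 10} — a naked pair. Remove those values from Omar, Dave.
So Dave = 11.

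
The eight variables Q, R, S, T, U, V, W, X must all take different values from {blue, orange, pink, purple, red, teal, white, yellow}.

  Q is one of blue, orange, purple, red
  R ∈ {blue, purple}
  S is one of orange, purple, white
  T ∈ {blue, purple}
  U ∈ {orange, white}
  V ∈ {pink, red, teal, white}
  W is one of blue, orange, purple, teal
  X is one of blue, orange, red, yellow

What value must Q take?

The 8 variables together cover exactly {blue, orange, pink, purple, red, teal, white, yellow} — 8 values for 8 variables — and pink appears only in V's list, so V = pink.
The 7 still-open variables together cover exactly {blue, orange, purple, red, teal, white, yellow} — 7 values for 7 variables — and teal appears only in W's list, so W = teal.
The 6 still-open variables together cover exactly {blue, orange, purple, red, white, yellow} — 6 values for 6 variables — and yellow appears only in X's list, so X = yellow.
The 5 still-open variables draw from only 5 values {blue, orange, purple, red, white}, so each is used; only Q can be red, hence Q = red.

red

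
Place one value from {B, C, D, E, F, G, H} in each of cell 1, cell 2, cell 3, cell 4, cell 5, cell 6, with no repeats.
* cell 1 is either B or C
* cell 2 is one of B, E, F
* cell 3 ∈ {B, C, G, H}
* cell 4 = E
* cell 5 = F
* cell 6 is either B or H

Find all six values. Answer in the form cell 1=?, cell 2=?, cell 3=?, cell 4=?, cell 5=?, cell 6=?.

cell 1=C, cell 2=B, cell 3=G, cell 4=E, cell 5=F, cell 6=H

cell 4 must be E (only option left). Strike E from cell 2.
cell 5 has just one choice, so cell 5 = F. Remove F from cell 2.
cell 2's domain is down to {B}, so cell 2 = B. Eliminate B elsewhere: cell 1, cell 3, cell 6.
cell 6 must be H (only option left). Remove H from cell 3.
cell 1's domain is down to {C}, so cell 1 = C. Eliminate C elsewhere: cell 3.
cell 3 has just one choice, so cell 3 = G.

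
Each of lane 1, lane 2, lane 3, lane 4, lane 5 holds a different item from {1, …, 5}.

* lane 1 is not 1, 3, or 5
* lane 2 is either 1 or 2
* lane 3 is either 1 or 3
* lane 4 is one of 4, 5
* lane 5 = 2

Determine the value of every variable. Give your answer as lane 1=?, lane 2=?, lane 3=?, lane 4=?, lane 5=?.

lane 5's domain is down to {2}, so lane 5 = 2. So lane 1, lane 2 can't be 2.
lane 1 has just one choice, so lane 1 = 4. Remove 4 from lane 4.
That leaves lane 2 = 1. Eliminate 1 elsewhere: lane 3.
lane 3's domain is down to {3}, so lane 3 = 3.
lane 4 has just one choice, so lane 4 = 5.

lane 1=4, lane 2=1, lane 3=3, lane 4=5, lane 5=2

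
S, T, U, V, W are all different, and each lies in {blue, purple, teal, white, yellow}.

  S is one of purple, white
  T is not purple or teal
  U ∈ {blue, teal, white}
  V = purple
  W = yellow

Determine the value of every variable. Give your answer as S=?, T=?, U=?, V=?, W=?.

V must be purple (only option left). Remove purple from S.
W's domain is down to {yellow}, so W = yellow. Eliminate yellow elsewhere: T.
S has just one choice, so S = white. Remove white from T, U.
T has just one choice, so T = blue. Eliminate blue elsewhere: U.
U's domain is down to {teal}, so U = teal.

S=white, T=blue, U=teal, V=purple, W=yellow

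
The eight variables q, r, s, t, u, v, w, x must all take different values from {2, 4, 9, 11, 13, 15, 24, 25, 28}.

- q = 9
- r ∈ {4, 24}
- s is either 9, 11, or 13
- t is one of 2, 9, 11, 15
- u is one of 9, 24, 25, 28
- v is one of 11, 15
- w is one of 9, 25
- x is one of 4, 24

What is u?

28

q's domain is down to {9}, so q = 9. Eliminate 9 elsewhere: s, t, u, w.
w must be 25 (only option left). So u can't be 25.
The 2 variables r and x are confined to {4, 24}, which locks those values in; drop them from u.
So u = 28.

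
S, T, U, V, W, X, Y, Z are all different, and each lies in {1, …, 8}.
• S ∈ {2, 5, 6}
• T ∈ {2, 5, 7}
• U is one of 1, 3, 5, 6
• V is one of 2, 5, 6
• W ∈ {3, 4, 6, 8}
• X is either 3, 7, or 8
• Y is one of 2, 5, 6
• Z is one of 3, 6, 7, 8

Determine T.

7

The 8 variables together cover exactly {1, 2, 3, 4, 5, 6, 7, 8} — 8 values for 8 variables — and 1 appears only in U's list, so U = 1.
The 7 still-open variables draw from only 7 values {2, 3, 4, 5, 6, 7, 8}, so each is used; only W can be 4, hence W = 4.
S, V, Y between them cover only {2, 5, 6} — a naked triple. Remove those values from T, Z.
So T = 7.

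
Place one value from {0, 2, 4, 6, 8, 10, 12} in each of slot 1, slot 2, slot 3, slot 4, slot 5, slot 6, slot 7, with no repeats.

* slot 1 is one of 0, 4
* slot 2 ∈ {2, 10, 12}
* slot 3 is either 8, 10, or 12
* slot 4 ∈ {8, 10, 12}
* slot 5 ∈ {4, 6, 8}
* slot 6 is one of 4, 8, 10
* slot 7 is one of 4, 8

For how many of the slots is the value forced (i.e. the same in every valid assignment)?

Among the 7 variables, 0 fits only slot 1 (and all 7 values in {0, 2, 4, 6, 8, 10, 12} must be used), so slot 1 = 0.
The 6 still-open variables together cover exactly {2, 4, 6, 8, 10, 12} — 6 values for 6 variables — and 2 appears only in slot 2's list, so slot 2 = 2.
The 5 still-open variables together cover exactly {4, 6, 8, 10, 12} — 5 values for 5 variables — and 6 appears only in slot 5's list, so slot 5 = 6.
Determined: slot 1=0, slot 2=2, slot 5=6. The other slots each still have more than one consistent value. That makes 3.

3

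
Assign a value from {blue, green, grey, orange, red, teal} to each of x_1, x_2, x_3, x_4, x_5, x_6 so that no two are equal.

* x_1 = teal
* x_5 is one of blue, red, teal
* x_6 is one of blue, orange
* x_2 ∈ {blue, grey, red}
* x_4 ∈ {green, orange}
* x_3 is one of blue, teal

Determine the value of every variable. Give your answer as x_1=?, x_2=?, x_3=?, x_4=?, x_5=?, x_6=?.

x_1=teal, x_2=grey, x_3=blue, x_4=green, x_5=red, x_6=orange

x_1's domain is down to {teal}, so x_1 = teal. So x_3, x_5 can't be teal.
x_3's domain is down to {blue}, so x_3 = blue. Eliminate blue elsewhere: x_2, x_5, x_6.
x_5 has just one choice, so x_5 = red. Remove red from x_2.
x_6's domain is down to {orange}, so x_6 = orange. So x_4 can't be orange.
That leaves x_2 = grey.
x_4 has just one choice, so x_4 = green.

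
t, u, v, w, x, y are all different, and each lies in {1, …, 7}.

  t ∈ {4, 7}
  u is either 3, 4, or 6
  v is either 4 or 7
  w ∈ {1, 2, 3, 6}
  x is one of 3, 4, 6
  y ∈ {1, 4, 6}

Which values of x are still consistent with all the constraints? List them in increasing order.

Among the 6 variables, 2 fits only w (and all 6 values in {1, 2, 3, 4, 6, 7} must be used), so w = 2.
Among the 5 still-open variables, 1 fits only y (and all 5 values in {1, 3, 4, 6, 7} must be used), so y = 1.
t and v share exactly the 2 values {4, 7}; by pigeonhole those values go to them, so strike 4, 7 from u, x.
No further eliminations apply; x can still be any of 3, 6.

3, 6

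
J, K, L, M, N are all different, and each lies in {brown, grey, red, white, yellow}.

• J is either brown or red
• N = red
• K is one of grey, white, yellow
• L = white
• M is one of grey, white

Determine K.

yellow

L has just one choice, so L = white. Strike white from K, M.
M must be grey (only option left). Remove grey from K.
So K = yellow.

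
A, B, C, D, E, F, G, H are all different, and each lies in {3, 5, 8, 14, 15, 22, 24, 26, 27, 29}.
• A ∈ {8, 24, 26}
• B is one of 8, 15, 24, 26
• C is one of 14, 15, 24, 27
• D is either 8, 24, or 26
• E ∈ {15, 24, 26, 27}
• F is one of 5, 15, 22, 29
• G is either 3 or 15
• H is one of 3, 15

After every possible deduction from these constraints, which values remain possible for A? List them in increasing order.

8, 24, 26

G and H between them cover only {3, 15} — a naked pair. Remove those values from B, C, E, F.
A, B, D between them cover only {8, 24, 26} — a naked triple. Remove those values from C, E.
That leaves E = 27. Strike 27 from C.
C's domain is down to {14}, so C = 14.
No further eliminations apply; A can still be any of 8, 24, 26.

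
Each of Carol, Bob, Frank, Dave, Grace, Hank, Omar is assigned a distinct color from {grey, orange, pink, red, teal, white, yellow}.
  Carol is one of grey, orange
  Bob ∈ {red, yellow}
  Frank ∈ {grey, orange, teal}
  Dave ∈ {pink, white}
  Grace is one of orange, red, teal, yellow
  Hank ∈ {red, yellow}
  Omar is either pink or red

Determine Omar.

The 7 variables together cover exactly {grey, orange, pink, red, teal, white, yellow} — 7 values for 7 variables — and white appears only in Dave's list, so Dave = white.
The 6 still-open variables draw from only 6 values {grey, orange, pink, red, teal, yellow}, so each is used; only Omar can be pink, hence Omar = pink.

pink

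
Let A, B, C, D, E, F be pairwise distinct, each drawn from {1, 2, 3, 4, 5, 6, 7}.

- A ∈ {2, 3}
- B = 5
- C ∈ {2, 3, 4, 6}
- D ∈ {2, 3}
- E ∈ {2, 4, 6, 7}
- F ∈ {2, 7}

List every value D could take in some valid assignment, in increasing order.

B has just one choice, so B = 5.
The 2 variables A and D are confined to {2, 3}, which locks those values in; drop them from C, E, F.
F has just one choice, so F = 7. Strike 7 from E.
No further eliminations apply; D can still be any of 2, 3.

2, 3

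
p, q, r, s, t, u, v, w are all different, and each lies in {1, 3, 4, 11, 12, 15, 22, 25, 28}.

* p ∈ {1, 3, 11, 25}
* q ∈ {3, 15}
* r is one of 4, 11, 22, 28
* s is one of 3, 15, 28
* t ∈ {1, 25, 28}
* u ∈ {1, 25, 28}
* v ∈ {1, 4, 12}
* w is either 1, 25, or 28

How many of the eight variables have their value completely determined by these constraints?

The 3 variables t, u, w are confined to {1, 25, 28}, which locks those values in; drop them from p, r, s, v.
The 2 variables q and s are confined to {3, 15}, which locks those values in; drop them from p.
p's domain is down to {11}, so p = 11. Strike 11 from r.
Determined: p=11. The other variables each still have more than one consistent value. That makes 1.

1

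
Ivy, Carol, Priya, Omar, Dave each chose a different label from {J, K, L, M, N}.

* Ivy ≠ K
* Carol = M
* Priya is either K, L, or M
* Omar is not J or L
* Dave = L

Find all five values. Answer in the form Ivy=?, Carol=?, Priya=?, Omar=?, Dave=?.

Ivy=J, Carol=M, Priya=K, Omar=N, Dave=L

Carol's domain is down to {M}, so Carol = M. Eliminate M elsewhere: Ivy, Priya, Omar.
That leaves Dave = L. Eliminate L elsewhere: Ivy, Priya.
Priya has just one choice, so Priya = K. Remove K from Omar.
Omar's domain is down to {N}, so Omar = N. So Ivy can't be N.
Ivy has just one choice, so Ivy = J.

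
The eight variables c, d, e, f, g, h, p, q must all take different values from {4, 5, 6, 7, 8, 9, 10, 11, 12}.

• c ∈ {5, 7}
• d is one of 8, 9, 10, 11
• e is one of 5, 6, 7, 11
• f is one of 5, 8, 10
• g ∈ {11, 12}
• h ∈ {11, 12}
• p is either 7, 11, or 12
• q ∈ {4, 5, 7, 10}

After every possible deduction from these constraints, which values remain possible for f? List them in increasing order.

8, 10

The 2 variables g and h are confined to {11, 12}, which locks those values in; drop them from d, e, p.
p's domain is down to {7}, so p = 7. So c, e, q can't be 7.
c's domain is down to {5}, so c = 5. So e, f, q can't be 5.
e must be 6 (only option left).
No further eliminations apply; f can still be any of 8, 10.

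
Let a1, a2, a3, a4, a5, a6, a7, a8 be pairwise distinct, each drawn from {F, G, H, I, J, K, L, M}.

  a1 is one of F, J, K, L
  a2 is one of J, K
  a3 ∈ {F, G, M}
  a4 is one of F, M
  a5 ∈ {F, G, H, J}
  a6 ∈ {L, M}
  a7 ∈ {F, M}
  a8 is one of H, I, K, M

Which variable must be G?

a3

The 8 variables draw from only 8 values {F, G, H, I, J, K, L, M}, so each is used; only a8 can be I, hence a8 = I.
The 7 still-open variables draw from only 7 values {F, G, H, J, K, L, M}, so each is used; only a5 can be H, hence a5 = H.
The 6 still-open variables draw from only 6 values {F, G, J, K, L, M}, so each is used; only a3 can be G, hence a3 = G.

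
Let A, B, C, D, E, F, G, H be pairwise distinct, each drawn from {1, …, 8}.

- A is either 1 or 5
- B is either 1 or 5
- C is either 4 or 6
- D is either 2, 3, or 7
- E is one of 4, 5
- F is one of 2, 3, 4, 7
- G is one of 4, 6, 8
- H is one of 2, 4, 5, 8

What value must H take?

2

A and B share exactly the 2 values {1, 5}; by pigeonhole those values go to them, so strike 1, 5 from E, H.
E has just one choice, so E = 4. Remove 4 from C, F, G, H.
That leaves C = 6. Strike 6 from G.
G must be 8 (only option left). Strike 8 from H.
So H = 2.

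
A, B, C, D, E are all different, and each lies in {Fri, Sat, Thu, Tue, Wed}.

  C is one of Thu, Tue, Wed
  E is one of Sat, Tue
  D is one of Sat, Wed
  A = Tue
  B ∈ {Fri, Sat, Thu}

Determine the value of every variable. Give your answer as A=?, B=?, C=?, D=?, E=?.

A=Tue, B=Fri, C=Thu, D=Wed, E=Sat

A's domain is down to {Tue}, so A = Tue. Eliminate Tue elsewhere: C, E.
E has just one choice, so E = Sat. Remove Sat from B, D.
D must be Wed (only option left). So C can't be Wed.
C must be Thu (only option left). Strike Thu from B.
That leaves B = Fri.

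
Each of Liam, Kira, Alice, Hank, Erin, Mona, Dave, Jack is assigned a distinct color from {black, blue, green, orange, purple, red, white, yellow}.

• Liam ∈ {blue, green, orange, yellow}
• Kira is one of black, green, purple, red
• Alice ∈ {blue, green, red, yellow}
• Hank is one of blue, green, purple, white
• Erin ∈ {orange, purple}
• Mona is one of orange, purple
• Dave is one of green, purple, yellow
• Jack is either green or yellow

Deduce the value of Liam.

blue

The 8 variables draw from only 8 values {black, blue, green, orange, purple, red, white, yellow}, so each is used; only Kira can be black, hence Kira = black.
The 7 still-open variables draw from only 7 values {blue, green, orange, purple, red, white, yellow}, so each is used; only Alice can be red, hence Alice = red.
The 6 still-open variables draw from only 6 values {blue, green, orange, purple, white, yellow}, so each is used; only Hank can be white, hence Hank = white.
The 5 still-open variables draw from only 5 values {blue, green, orange, purple, yellow}, so each is used; only Liam can be blue, hence Liam = blue.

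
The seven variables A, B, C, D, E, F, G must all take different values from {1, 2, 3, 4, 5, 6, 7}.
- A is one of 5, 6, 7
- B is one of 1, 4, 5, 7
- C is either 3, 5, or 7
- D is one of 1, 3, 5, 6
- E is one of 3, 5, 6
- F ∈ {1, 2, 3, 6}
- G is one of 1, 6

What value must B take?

4

The 7 variables together cover exactly {1, 2, 3, 4, 5, 6, 7} — 7 values for 7 variables — and 2 appears only in F's list, so F = 2.
The 6 still-open variables together cover exactly {1, 3, 4, 5, 6, 7} — 6 values for 6 variables — and 4 appears only in B's list, so B = 4.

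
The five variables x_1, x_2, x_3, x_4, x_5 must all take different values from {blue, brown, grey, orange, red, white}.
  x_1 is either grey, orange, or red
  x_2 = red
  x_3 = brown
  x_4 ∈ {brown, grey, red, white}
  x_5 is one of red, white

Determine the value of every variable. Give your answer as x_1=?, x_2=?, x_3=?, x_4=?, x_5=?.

x_2 must be red (only option left). So x_1, x_4, x_5 can't be red.
x_3 has just one choice, so x_3 = brown. Strike brown from x_4.
x_5's domain is down to {white}, so x_5 = white. Strike white from x_4.
That leaves x_4 = grey. Remove grey from x_1.
x_1 must be orange (only option left).

x_1=orange, x_2=red, x_3=brown, x_4=grey, x_5=white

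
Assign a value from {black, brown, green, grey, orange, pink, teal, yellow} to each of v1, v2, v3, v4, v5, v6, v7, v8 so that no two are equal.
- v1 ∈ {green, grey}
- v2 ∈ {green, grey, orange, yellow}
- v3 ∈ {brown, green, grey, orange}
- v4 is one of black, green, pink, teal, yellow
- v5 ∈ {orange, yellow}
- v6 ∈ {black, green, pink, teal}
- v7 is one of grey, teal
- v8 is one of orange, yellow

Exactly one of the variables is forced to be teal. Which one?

v7

The 8 variables draw from only 8 values {black, brown, green, grey, orange, pink, teal, yellow}, so each is used; only v3 can be brown, hence v3 = brown.
v5 and v8 share exactly the 2 values {orange, yellow}; by pigeonhole those values go to them, so strike orange, yellow from v2, v4.
v1 and v2 between them cover only {green, grey} — a naked pair. Remove those values from v4, v6, v7.
So teal goes to v7.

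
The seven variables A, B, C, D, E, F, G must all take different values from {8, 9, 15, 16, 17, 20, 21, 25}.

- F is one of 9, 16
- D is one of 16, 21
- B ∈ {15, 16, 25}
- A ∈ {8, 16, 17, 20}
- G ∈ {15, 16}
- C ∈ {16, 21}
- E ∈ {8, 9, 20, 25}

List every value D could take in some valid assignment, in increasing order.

C and D share exactly the 2 values {16, 21}; by pigeonhole those values go to them, so strike 16, 21 from A, B, F, G.
F must be 9 (only option left). So E can't be 9.
G has just one choice, so G = 15. Eliminate 15 elsewhere: B.
That leaves B = 25. So E can't be 25.
No further eliminations apply; D can still be any of 16, 21.

16, 21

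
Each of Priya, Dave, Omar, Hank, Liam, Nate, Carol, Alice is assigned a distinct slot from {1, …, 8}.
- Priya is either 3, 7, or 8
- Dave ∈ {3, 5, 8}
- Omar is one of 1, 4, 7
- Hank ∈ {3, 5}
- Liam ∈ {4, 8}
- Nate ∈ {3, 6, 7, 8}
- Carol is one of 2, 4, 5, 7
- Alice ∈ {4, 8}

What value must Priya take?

The 8 variables draw from only 8 values {1, 2, 3, 4, 5, 6, 7, 8}, so each is used; only Omar can be 1, hence Omar = 1.
Among the 7 still-open variables, 2 fits only Carol (and all 7 values in {2, 3, 4, 5, 6, 7, 8} must be used), so Carol = 2.
Among the 6 still-open variables, 6 fits only Nate (and all 6 values in {3, 4, 5, 6, 7, 8} must be used), so Nate = 6.
The 5 still-open variables together cover exactly {3, 4, 5, 7, 8} — 5 values for 5 variables — and 7 appears only in Priya's list, so Priya = 7.

7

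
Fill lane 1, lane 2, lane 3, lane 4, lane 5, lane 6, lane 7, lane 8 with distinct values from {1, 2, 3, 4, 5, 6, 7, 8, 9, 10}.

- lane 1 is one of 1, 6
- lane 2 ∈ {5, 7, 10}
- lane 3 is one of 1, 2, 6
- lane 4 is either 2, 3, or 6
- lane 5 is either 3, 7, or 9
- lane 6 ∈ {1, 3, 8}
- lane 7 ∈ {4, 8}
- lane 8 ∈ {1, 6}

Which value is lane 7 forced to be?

lane 1 and lane 8 between them cover only {1, 6} — a naked pair. Remove those values from lane 3, lane 4, lane 6.
lane 3 has just one choice, so lane 3 = 2. Remove 2 from lane 4.
lane 4 has just one choice, so lane 4 = 3. Strike 3 from lane 5, lane 6.
That leaves lane 6 = 8. So lane 7 can't be 8.
So lane 7 = 4.

4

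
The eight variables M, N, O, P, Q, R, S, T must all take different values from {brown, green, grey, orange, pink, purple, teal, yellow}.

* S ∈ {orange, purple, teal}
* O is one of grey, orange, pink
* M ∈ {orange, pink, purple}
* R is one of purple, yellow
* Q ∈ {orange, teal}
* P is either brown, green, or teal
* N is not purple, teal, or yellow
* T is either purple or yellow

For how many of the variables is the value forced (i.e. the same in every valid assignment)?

R and T share exactly the 2 values {purple, yellow}; by pigeonhole those values go to them, so strike purple, yellow from M, S.
Q and S between them cover only {orange, teal} — a naked pair. Remove those values from M, N, O, P.
M's domain is down to {pink}, so M = pink. So N, O can't be pink.
O's domain is down to {grey}, so O = grey. So N can't be grey.
Determined: M=pink, O=grey. The other variables each still have more than one consistent value. That makes 2.

2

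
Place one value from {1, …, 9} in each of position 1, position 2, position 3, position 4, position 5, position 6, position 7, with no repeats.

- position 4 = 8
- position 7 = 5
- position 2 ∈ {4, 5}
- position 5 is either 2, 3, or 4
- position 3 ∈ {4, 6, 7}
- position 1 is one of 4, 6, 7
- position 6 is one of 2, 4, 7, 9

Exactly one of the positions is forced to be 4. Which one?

position 2

position 4's domain is down to {8}, so position 4 = 8.
position 7 must be 5 (only option left). Eliminate 5 elsewhere: position 2.
So 4 goes to position 2.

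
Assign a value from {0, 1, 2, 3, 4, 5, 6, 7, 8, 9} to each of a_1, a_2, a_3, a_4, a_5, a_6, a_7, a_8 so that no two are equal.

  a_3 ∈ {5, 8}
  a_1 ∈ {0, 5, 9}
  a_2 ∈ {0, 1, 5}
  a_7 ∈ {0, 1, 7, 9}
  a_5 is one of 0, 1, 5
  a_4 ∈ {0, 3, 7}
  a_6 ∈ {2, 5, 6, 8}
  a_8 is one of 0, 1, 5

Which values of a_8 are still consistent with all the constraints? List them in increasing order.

0, 1, 5

The 3 variables a_2, a_5, a_8 are confined to {0, 1, 5}, which locks those values in; drop them from a_1, a_3, a_4, a_6, a_7.
That leaves a_1 = 9. So a_7 can't be 9.
a_3's domain is down to {8}, so a_3 = 8. Remove 8 from a_6.
a_7 must be 7 (only option left). So a_4 can't be 7.
a_4 has just one choice, so a_4 = 3.
No further eliminations apply; a_8 can still be any of 0, 1, 5.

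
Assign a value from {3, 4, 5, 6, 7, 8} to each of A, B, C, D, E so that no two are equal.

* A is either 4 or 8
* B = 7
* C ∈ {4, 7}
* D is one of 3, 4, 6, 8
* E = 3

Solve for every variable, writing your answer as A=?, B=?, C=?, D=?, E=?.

B's domain is down to {7}, so B = 7. Eliminate 7 elsewhere: C.
C must be 4 (only option left). So A, D can't be 4.
That leaves E = 3. So D can't be 3.
A's domain is down to {8}, so A = 8. So D can't be 8.
That leaves D = 6.

A=8, B=7, C=4, D=6, E=3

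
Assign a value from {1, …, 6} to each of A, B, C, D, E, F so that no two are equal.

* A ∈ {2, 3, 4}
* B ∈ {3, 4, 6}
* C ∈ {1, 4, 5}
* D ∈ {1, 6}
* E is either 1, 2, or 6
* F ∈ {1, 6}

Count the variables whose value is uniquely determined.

2

Among the 6 variables, 5 fits only C (and all 6 values in {1, 2, 3, 4, 5, 6} must be used), so C = 5.
D and F between them cover only {1, 6} — a naked pair. Remove those values from B, E.
E's domain is down to {2}, so E = 2. Strike 2 from A.
Determined: C=5, E=2. The other variables each still have more than one consistent value. That makes 2.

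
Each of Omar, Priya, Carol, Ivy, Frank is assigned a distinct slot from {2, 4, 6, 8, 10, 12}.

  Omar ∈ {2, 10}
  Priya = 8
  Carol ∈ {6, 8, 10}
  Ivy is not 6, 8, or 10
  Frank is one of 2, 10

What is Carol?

6

Priya has just one choice, so Priya = 8. Eliminate 8 elsewhere: Carol.
Omar and Frank between them cover only {2, 10} — a naked pair. Remove those values from Carol, Ivy.
So Carol = 6.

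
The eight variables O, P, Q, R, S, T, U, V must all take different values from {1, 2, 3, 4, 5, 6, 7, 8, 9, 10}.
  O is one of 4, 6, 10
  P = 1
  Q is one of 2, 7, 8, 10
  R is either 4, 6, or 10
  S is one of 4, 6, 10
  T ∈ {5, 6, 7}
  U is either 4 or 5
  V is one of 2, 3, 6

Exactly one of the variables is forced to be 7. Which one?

T

P's domain is down to {1}, so P = 1.
O, R, S between them cover only {4, 6, 10} — a naked triple. Remove those values from Q, T, U, V.
U must be 5 (only option left). Strike 5 from T.
So 7 goes to T.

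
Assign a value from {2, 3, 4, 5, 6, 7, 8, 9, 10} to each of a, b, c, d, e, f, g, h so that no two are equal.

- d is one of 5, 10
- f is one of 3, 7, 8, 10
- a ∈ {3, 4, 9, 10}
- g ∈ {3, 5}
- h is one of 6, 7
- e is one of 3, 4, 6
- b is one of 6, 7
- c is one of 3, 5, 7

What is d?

Among the 8 variables, 8 fits only f (and all 8 values in {3, 4, 5, 6, 7, 8, 9, 10} must be used), so f = 8.
The 7 still-open variables together cover exactly {3, 4, 5, 6, 7, 9, 10} — 7 values for 7 variables — and 9 appears only in a's list, so a = 9.
Among the 6 still-open variables, 4 fits only e (and all 6 values in {3, 4, 5, 6, 7, 10} must be used), so e = 4.
The 5 still-open variables draw from only 5 values {3, 5, 6, 7, 10}, so each is used; only d can be 10, hence d = 10.

10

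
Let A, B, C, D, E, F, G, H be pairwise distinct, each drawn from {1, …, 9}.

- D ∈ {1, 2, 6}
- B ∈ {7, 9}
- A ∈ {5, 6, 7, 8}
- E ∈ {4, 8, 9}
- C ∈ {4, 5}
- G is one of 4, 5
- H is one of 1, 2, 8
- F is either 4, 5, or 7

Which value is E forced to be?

C and G share exactly the 2 values {4, 5}; by pigeonhole those values go to them, so strike 4, 5 from A, E, F.
F has just one choice, so F = 7. So A, B can't be 7.
B must be 9 (only option left). So E can't be 9.
So E = 8.

8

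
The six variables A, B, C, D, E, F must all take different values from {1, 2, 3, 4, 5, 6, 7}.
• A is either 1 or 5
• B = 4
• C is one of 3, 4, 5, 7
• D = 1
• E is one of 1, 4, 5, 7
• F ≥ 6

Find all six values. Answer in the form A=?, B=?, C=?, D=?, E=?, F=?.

A=5, B=4, C=3, D=1, E=7, F=6

B must be 4 (only option left). Eliminate 4 elsewhere: C, E.
That leaves D = 1. Eliminate 1 elsewhere: A, E.
A has just one choice, so A = 5. Eliminate 5 elsewhere: C, E.
That leaves E = 7. So C, F can't be 7.
F's domain is down to {6}, so F = 6.
C has just one choice, so C = 3.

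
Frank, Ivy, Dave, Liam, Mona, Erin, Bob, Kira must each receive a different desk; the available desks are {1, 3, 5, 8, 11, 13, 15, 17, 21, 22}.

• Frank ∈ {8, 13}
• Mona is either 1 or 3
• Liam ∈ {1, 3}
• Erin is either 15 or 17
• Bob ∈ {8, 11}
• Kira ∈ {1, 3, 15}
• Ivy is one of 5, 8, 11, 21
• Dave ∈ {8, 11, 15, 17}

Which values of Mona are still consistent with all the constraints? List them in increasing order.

1, 3

Liam and Mona share exactly the 2 values {1, 3}; by pigeonhole those values go to them, so strike 1, 3 from Kira.
Kira has just one choice, so Kira = 15. Remove 15 from Dave, Erin.
Erin has just one choice, so Erin = 17. Eliminate 17 elsewhere: Dave.
The 2 variables Dave and Bob are confined to {8, 11}, which locks those values in; drop them from Frank, Ivy.
Frank has just one choice, so Frank = 13.
No further eliminations apply; Mona can still be any of 1, 3.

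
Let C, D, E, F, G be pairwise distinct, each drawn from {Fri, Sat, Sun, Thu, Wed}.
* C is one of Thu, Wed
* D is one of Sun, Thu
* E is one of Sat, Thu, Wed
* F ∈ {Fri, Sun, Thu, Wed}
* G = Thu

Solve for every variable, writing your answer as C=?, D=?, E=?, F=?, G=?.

G must be Thu (only option left). Eliminate Thu elsewhere: C, D, E, F.
C has just one choice, so C = Wed. Eliminate Wed elsewhere: E, F.
D must be Sun (only option left). Remove Sun from F.
That leaves E = Sat.
F must be Fri (only option left).

C=Wed, D=Sun, E=Sat, F=Fri, G=Thu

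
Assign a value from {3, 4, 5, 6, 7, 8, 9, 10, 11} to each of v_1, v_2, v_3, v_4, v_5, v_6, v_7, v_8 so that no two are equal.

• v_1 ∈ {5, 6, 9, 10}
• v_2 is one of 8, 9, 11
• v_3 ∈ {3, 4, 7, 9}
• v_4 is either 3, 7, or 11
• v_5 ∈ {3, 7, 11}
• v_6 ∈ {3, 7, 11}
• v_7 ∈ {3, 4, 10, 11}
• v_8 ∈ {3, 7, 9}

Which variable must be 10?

v_4, v_5, v_6 share exactly the 3 values {3, 7, 11}; by pigeonhole those values go to them, so strike 3, 7, 11 from v_2, v_3, v_7, v_8.
That leaves v_8 = 9. Remove 9 from v_1, v_2, v_3.
v_2 must be 8 (only option left).
v_3 must be 4 (only option left). Remove 4 from v_7.
So 10 goes to v_7.

v_7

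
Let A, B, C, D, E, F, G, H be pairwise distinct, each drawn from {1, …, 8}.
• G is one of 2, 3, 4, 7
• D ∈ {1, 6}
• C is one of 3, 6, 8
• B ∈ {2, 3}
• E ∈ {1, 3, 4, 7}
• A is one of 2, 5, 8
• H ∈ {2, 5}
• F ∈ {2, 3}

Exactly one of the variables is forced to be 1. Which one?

D

B and F between them cover only {2, 3} — a naked pair. Remove those values from A, C, E, G, H.
H has just one choice, so H = 5. Remove 5 from A.
A must be 8 (only option left). Remove 8 from C.
C has just one choice, so C = 6. So D can't be 6.
So 1 goes to D.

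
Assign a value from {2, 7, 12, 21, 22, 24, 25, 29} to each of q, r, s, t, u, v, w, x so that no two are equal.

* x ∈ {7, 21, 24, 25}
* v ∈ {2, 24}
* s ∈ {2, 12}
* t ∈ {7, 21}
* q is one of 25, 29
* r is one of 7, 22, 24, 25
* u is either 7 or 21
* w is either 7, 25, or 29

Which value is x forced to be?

The 8 variables draw from only 8 values {2, 7, 12, 21, 22, 24, 25, 29}, so each is used; only s can be 12, hence s = 12.
The 7 still-open variables together cover exactly {2, 7, 21, 22, 24, 25, 29} — 7 values for 7 variables — and 2 appears only in v's list, so v = 2.
The 6 still-open variables together cover exactly {7, 21, 22, 24, 25, 29} — 6 values for 6 variables — and 22 appears only in r's list, so r = 22.
The 5 still-open variables draw from only 5 values {7, 21, 24, 25, 29}, so each is used; only x can be 24, hence x = 24.

24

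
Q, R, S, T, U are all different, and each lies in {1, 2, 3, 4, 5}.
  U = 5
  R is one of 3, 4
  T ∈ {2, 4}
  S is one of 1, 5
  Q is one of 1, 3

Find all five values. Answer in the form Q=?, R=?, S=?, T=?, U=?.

Q=3, R=4, S=1, T=2, U=5

U has just one choice, so U = 5. Remove 5 from S.
That leaves S = 1. So Q can't be 1.
Q must be 3 (only option left). So R can't be 3.
R's domain is down to {4}, so R = 4. Remove 4 from T.
T must be 2 (only option left).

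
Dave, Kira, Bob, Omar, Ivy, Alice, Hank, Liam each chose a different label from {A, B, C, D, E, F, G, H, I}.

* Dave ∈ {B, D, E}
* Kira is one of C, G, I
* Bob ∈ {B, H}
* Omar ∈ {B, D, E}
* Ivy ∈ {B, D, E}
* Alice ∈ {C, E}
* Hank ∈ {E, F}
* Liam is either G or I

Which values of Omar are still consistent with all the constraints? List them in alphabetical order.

B, D, E

The 8 variables draw from only 8 values {B, C, D, E, F, G, H, I}, so each is used; only Hank can be F, hence Hank = F.
Among the 7 still-open variables, H fits only Bob (and all 7 values in {B, C, D, E, G, H, I} must be used), so Bob = H.
The 3 variables Dave, Omar, Ivy are confined to {B, D, E}, which locks those values in; drop them from Alice.
Alice must be C (only option left). Strike C from Kira.
No further eliminations apply; Omar can still be any of B, D, E.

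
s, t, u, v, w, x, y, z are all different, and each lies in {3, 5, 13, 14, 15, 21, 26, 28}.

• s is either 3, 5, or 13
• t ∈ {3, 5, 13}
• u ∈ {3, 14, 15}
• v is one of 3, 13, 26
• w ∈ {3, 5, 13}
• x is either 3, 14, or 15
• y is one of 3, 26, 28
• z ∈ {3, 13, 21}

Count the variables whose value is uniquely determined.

3

Among the 8 variables, 21 fits only z (and all 8 values in {3, 5, 13, 14, 15, 21, 26, 28} must be used), so z = 21.
The 7 still-open variables together cover exactly {3, 5, 13, 14, 15, 26, 28} — 7 values for 7 variables — and 28 appears only in y's list, so y = 28.
Among the 6 still-open variables, 26 fits only v (and all 6 values in {3, 5, 13, 14, 15, 26} must be used), so v = 26.
s, t, w share exactly the 3 values {3, 5, 13}; by pigeonhole those values go to them, so strike 3, 5, 13 from u, x.
Determined: v=26, y=28, z=21. The other variables each still have more than one consistent value. That makes 3.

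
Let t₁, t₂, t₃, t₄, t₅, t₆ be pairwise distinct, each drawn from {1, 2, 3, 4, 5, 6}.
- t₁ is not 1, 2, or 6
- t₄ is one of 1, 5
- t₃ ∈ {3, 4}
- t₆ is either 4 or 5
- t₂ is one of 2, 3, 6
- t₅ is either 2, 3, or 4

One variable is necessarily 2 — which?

t₅

The 6 variables together cover exactly {1, 2, 3, 4, 5, 6} — 6 values for 6 variables — and 1 appears only in t₄'s list, so t₄ = 1.
The 5 still-open variables draw from only 5 values {2, 3, 4, 5, 6}, so each is used; only t₂ can be 6, hence t₂ = 6.
The 4 still-open variables draw from only 4 values {2, 3, 4, 5}, so each is used; only t₅ can be 2, hence t₅ = 2.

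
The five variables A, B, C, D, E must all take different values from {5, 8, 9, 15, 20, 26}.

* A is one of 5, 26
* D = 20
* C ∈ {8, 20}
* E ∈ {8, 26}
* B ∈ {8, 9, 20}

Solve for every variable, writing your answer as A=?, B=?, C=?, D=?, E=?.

D must be 20 (only option left). So B, C can't be 20.
C must be 8 (only option left). So B, E can't be 8.
E must be 26 (only option left). Eliminate 26 elsewhere: A.
A must be 5 (only option left).
B must be 9 (only option left).

A=5, B=9, C=8, D=20, E=26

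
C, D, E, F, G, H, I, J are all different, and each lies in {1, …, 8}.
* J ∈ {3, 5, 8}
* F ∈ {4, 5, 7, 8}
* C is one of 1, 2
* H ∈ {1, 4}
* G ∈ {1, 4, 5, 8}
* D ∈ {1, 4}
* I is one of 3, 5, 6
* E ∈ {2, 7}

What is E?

7

The 8 variables draw from only 8 values {1, 2, 3, 4, 5, 6, 7, 8}, so each is used; only I can be 6, hence I = 6.
The 7 still-open variables draw from only 7 values {1, 2, 3, 4, 5, 7, 8}, so each is used; only J can be 3, hence J = 3.
The 2 variables D and H are confined to {1, 4}, which locks those values in; drop them from C, F, G.
C's domain is down to {2}, so C = 2. Eliminate 2 elsewhere: E.
So E = 7.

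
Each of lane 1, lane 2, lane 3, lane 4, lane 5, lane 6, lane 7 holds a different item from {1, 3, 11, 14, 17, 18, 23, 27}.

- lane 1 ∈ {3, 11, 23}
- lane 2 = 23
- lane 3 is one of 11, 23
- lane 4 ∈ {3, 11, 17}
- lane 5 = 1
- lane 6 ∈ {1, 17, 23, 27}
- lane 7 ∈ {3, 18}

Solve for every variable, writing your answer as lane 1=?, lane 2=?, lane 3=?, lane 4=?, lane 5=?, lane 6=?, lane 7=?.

lane 2 must be 23 (only option left). Eliminate 23 elsewhere: lane 1, lane 3, lane 6.
That leaves lane 3 = 11. Eliminate 11 elsewhere: lane 1, lane 4.
lane 5 must be 1 (only option left). Strike 1 from lane 6.
That leaves lane 1 = 3. Strike 3 from lane 4, lane 7.
lane 4 has just one choice, so lane 4 = 17. Strike 17 from lane 6.
lane 6 must be 27 (only option left).
That leaves lane 7 = 18.

lane 1=3, lane 2=23, lane 3=11, lane 4=17, lane 5=1, lane 6=27, lane 7=18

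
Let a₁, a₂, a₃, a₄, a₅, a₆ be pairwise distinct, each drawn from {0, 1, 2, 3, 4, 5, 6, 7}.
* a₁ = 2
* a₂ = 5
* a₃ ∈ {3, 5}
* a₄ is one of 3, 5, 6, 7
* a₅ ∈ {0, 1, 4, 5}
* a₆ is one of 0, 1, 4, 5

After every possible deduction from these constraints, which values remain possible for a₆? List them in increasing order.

0, 1, 4

a₁ has just one choice, so a₁ = 2.
a₂ must be 5 (only option left). So a₃, a₄, a₅, a₆ can't be 5.
a₃ has just one choice, so a₃ = 3. Strike 3 from a₄.
No further eliminations apply; a₆ can still be any of 0, 1, 4.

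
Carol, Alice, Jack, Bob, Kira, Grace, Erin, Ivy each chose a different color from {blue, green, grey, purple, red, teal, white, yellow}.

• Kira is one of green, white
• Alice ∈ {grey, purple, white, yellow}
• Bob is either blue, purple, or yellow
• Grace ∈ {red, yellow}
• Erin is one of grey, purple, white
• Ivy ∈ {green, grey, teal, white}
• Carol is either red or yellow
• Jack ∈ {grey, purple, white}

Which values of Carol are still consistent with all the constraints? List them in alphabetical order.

Among the 8 variables, blue fits only Bob (and all 8 values in {blue, green, grey, purple, red, teal, white, yellow} must be used), so Bob = blue.
The 7 still-open variables draw from only 7 values {green, grey, purple, red, teal, white, yellow}, so each is used; only Ivy can be teal, hence Ivy = teal.
The 6 still-open variables together cover exactly {green, grey, purple, red, white, yellow} — 6 values for 6 variables — and green appears only in Kira's list, so Kira = green.
Carol and Grace between them cover only {red, yellow} — a naked pair. Remove those values from Alice.
No further eliminations apply; Carol can still be any of red, yellow.

red, yellow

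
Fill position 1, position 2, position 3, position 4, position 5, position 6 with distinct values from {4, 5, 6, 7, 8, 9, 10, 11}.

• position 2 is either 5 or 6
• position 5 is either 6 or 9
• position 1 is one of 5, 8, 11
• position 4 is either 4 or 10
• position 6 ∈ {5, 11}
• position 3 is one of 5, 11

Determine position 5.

position 3 and position 6 share exactly the 2 values {5, 11}; by pigeonhole those values go to them, so strike 5, 11 from position 1, position 2.
position 1 has just one choice, so position 1 = 8.
position 2 must be 6 (only option left). Eliminate 6 elsewhere: position 5.
So position 5 = 9.

9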